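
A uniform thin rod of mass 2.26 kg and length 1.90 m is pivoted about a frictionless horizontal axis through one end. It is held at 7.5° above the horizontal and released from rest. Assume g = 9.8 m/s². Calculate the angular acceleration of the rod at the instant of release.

About the pivot, I = (1/3)ML² = (1/3)(2.26)(1.90)² = 2.720 kg·m².
The weight acts at the center, a distance L/2 = 0.9500 m from the pivot; τ = Mg(L/2) cos 7.5° = 20.86 N·m.
α = τ/I = 20.86/2.720 = 7.671 rad/s².

α ≈ 7.67 rad/s²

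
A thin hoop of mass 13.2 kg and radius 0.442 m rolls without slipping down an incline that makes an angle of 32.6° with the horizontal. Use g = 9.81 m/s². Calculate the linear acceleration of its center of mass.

a ≈ 2.64 m/s²

Translation along the incline: Mg sinθ − f = Ma.
Rotation about the center: fR = Iα with I = MR². No-slip gives a = αR, so f = (I/R²)a = M a.
Substituting: Mg sinθ = (1 + 1.000)Ma, so a = g sinθ/(1 + 1.000) = (9.81) sin 32.6° / 2.000 = 2.643 m/s².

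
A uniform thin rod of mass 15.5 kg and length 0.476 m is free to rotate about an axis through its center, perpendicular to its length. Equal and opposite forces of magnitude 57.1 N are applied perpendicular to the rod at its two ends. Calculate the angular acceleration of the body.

I = (1/12)ML² = (1/12)(15.5)(0.476)² = 0.2927 kg·m².
The couple gives τ = F·(L/2) + F·(L/2) = F L = (57.1)(0.476) = 27.18 N·m.
From τ = Iα: α = 27.18/0.2927 = 92.87 rad/s².

α ≈ 92.9 rad/s²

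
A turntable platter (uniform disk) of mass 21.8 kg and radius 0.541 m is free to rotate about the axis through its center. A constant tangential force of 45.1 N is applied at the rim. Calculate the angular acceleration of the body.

α ≈ 7.65 rad/s²

I = ½MR² = (1/2)(21.8)(0.541)² = 3.190 kg·m².
τ = F R = (45.1)(0.541) = 24.40 N·m.
Newton's second law for rotation, τ = Iα, gives α = τ/I = 24.40/3.190 = 7.648 rad/s².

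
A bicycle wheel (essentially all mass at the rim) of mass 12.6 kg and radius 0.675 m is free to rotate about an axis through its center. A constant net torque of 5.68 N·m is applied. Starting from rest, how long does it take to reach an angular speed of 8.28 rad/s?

I = MR² = (12.6)(0.675)² = 5.741 kg·m².
α = τ/I = 5.68/5.741 = 0.9894 rad/s².
ω = αt ⇒ t = ω/α = 8.28/0.9894 = 8.369 s.

t ≈ 8.37 s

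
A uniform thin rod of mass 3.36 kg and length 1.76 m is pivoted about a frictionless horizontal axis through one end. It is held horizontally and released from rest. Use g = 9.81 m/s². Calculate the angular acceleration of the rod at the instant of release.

α ≈ 8.36 rad/s²

About the pivot, I = (1/3)ML² = (1/3)(3.36)(1.76)² = 3.469 kg·m².
The weight acts at the center, a distance L/2 = 0.8800 m from the pivot; τ = Mg(L/2) = 29.01 N·m.
α = τ/I = 29.01/3.469 = 8.361 rad/s².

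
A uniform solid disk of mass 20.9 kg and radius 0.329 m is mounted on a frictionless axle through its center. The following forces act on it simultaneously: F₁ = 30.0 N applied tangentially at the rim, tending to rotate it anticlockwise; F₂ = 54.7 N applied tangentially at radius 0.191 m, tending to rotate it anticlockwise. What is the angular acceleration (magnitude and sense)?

I = ½MR² = (1/2)(20.9)(0.329)² = 1.131 kg·m².
Taking anticlockwise as positive: τ₁ = +(30.0)(0.329) = +9.870 N·m; τ₂ = +(54.7)(0.191) = +10.45 N·m.
Net torque τ = 20.32 N·m.
α = τ/I = 20.32/1.131 = 17.96 rad/s².

α ≈ 18.0 rad/s², anticlockwise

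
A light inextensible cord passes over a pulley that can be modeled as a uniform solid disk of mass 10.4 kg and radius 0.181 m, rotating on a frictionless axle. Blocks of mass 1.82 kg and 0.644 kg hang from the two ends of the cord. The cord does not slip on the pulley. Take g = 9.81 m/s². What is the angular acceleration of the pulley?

I = ½MR² = (1/2)(10.4)(0.181)² = 0.1704 kg·m².
Heavier block: m₁g − T₁ = m₁a. Lighter block: T₂ − m₂g = m₂a.
Pulley: (T₁ − T₂)R = Iα = I(a/R), so T₁ − T₂ = (I/R²)a = (1/2)M_p a = 5.200·a.
Adding the three: (m₁ − m₂)g = (m₁ + m₂ + 5.200)a, so a = (1.82 − 0.644)(9.81)/(1.82 + 0.644 + 5.200) = 1.505 m/s².
α = a/R = 1.505/0.181 = 8.317 rad/s².

α ≈ 8.32 rad/s²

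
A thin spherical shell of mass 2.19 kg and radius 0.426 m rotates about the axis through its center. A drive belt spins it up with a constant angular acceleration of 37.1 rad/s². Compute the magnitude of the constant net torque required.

I = (2/3)MR² = (2/3)(2.19)(0.426)² = 0.2650 kg·m².
τ = Iα = (0.2650)(37.10) = 9.830 N·m.

τ ≈ 9.83 N·m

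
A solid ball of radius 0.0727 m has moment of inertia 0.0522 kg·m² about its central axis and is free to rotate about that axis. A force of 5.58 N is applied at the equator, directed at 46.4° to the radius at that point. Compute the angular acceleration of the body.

α ≈ 5.63 rad/s²

Only the tangential component produces torque: τ = F R sinθ = (5.58)(0.0727) sin 46.4° = 0.2938 N·m.
From τ = Iα: α = 0.2938/0.05220 = 5.628 rad/s².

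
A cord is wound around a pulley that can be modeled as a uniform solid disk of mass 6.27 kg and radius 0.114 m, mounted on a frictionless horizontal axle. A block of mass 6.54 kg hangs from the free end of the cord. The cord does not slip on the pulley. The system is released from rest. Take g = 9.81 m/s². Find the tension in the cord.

T ≈ 20.8 N

I = ½MR² = (1/2)(6.27)(0.114)² = 0.04074 kg·m².
Block: mg − T = ma. Pulley: TR = Iα. No-slip: a = αR, so T = (I/R²)a = 3.135·a.
Then mg = (m + 3.135)a, so a = (6.54)(9.81)/(6.54 + 3.135) = 6.631 m/s².
T = 3.135·a = 20.79 N.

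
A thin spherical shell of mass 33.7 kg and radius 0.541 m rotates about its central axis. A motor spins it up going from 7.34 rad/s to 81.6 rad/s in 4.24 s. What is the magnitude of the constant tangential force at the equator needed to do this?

F ≈ 213 N

I = (2/3)MR² = (2/3)(33.7)(0.541)² = 6.576 kg·m².
α = Δω/Δt = (81.6 − 7.34)/4.24 = 17.51 rad/s².
The required torque is τ = Iα = (6.576)(17.51) = 115.2 N·m.
A tangential force at the equator gives τ = FR, so F = τ/R = 115.2/0.541 = 212.9 N.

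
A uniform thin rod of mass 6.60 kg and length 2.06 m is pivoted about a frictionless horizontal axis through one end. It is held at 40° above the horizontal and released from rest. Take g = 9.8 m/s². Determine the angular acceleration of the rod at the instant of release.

About the pivot, I = (1/3)ML² = (1/3)(6.60)(2.06)² = 9.336 kg·m².
The weight acts at the center, a distance L/2 = 1.030 m from the pivot; τ = Mg(L/2) cos 40° = 51.03 N·m.
α = τ/I = 51.03/9.336 = 5.466 rad/s².
(Equivalently α = (3g/(2L)) cos 40° = 5.466 rad/s².)

α ≈ 5.47 rad/s²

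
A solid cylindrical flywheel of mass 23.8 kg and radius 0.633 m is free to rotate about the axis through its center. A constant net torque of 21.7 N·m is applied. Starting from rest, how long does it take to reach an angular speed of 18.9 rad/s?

t ≈ 4.15 s

I = ½MR² = (1/2)(23.8)(0.633)² = 4.768 kg·m².
α = τ/I = 21.7/4.768 = 4.551 rad/s².
ω = αt ⇒ t = ω/α = 18.9/4.551 = 4.153 s.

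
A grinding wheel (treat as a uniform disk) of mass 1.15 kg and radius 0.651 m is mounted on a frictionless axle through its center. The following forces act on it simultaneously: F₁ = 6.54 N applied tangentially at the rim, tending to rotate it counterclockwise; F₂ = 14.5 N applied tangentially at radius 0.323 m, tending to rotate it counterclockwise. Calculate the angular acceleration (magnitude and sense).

α ≈ 36.7 rad/s², counterclockwise

I = ½MR² = (1/2)(1.15)(0.651)² = 0.2437 kg·m².
Taking counterclockwise as positive: τ₁ = +(6.54)(0.651) = +4.258 N·m; τ₂ = +(14.5)(0.323) = +4.684 N·m.
Net torque τ = 8.941 N·m.
α = τ/I = 8.941/0.2437 = 36.69 rad/s².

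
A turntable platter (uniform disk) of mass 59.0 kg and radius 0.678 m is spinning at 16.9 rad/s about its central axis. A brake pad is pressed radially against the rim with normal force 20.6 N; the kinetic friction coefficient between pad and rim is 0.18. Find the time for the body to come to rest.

I = ½MR² = (1/2)(59.0)(0.678)² = 13.56 kg·m².
Friction force f = μN = (0.18)(20.6) = 3.708 N at the rim; torque magnitude τ = fR = 2.514 N·m, opposing ω.
|α| = τ/I = 2.514/13.56 = 0.1854 rad/s² (deceleration).
0 = ω₀ − |α|t ⇒ t = ω₀/|α| = 16.9/0.1854 = 91.16 s.

t ≈ 91.2 s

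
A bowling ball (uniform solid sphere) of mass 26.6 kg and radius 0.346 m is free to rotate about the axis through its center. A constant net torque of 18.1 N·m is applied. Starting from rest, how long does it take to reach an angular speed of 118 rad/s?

t ≈ 8.30 s

I = (2/5)MR² = (2/5)(26.6)(0.346)² = 1.274 kg·m².
α = τ/I = 18.1/1.274 = 14.21 rad/s².
ω = αt ⇒ t = ω/α = 118/14.21 = 8.304 s.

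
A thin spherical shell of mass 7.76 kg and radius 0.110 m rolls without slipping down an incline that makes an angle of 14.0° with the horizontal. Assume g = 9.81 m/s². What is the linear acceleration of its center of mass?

a ≈ 1.42 m/s²

Translation along the incline: Mg sinθ − f = Ma.
Rotation about the center: fR = Iα with I = (2/3)MR². No-slip gives a = αR, so f = (I/R²)a = (2/3)M a.
Substituting: Mg sinθ = (1 + 0.6667)Ma, so a = g sinθ/(1 + 0.6667) = (9.81) sin 14.0° / 1.667 = 1.424 m/s².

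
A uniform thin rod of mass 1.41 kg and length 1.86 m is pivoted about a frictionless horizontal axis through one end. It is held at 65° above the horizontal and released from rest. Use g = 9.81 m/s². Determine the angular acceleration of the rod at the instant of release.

About the pivot, I = (1/3)ML² = (1/3)(1.41)(1.86)² = 1.626 kg·m².
The weight acts at the center, a distance L/2 = 0.9300 m from the pivot; τ = Mg(L/2) cos 65° = 5.436 N·m.
α = τ/I = 5.436/1.626 = 3.343 rad/s².

α ≈ 3.34 rad/s²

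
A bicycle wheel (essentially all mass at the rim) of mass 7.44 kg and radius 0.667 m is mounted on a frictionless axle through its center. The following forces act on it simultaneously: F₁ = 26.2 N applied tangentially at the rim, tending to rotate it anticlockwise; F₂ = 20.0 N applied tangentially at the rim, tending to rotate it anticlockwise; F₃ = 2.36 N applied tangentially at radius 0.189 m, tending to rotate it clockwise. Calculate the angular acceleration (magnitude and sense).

I = MR² = (7.44)(0.667)² = 3.310 kg·m².
Taking anticlockwise as positive: τ₁ = +(26.2)(0.667) = +17.48 N·m; τ₂ = +(20.0)(0.667) = +13.34 N·m; τ₃ = −(2.36)(0.189) = −0.4460 N·m.
Net torque τ = 30.37 N·m.
α = τ/I = 30.37/3.310 = 9.175 rad/s².

α ≈ 9.18 rad/s², anticlockwise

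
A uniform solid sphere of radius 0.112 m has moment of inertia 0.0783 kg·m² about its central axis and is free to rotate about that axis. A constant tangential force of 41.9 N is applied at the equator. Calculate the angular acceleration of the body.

α ≈ 59.9 rad/s²

τ = F R = (41.9)(0.112) = 4.693 N·m.
From τ = Iα: α = 4.693/0.07830 = 59.93 rad/s².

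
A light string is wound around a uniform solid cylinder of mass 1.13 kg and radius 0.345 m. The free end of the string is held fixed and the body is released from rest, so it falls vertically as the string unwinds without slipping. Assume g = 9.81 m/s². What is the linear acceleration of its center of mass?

a ≈ 6.54 m/s²

Translation: Mg − T = Ma. Rotation about the center: TR = Iα with I = ½MR².
With a = αR: T = (I/R²)a = (1/2)M a, so Mg = (1 + 0.5000)Ma.
a = g/(1 + 0.5000) = 9.81/1.500 = 6.540 m/s².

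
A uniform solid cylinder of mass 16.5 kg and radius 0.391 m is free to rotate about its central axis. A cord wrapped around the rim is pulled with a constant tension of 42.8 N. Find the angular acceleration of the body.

I = ½MR² = (1/2)(16.5)(0.391)² = 1.261 kg·m².
τ = F R = (42.8)(0.391) = 16.73 N·m.
From τ = Iα: α = 16.73/1.261 = 13.27 rad/s².

α ≈ 13.3 rad/s²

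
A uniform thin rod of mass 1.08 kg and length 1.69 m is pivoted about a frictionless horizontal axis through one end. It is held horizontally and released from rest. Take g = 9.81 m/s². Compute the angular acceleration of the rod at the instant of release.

α ≈ 8.71 rad/s²

About the pivot, I = (1/3)ML² = (1/3)(1.08)(1.69)² = 1.028 kg·m².
The weight acts at the center, a distance L/2 = 0.8450 m from the pivot; τ = Mg(L/2) = 8.953 N·m.
α = τ/I = 8.953/1.028 = 8.707 rad/s².
(Equivalently α = (3g/(2L)) = 8.707 rad/s².)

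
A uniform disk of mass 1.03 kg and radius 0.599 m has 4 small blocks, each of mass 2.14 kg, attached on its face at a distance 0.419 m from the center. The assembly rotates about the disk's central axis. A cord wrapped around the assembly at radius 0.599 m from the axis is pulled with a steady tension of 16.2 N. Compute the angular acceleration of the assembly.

I_disk = ½MR² = ½(1.03)(0.599)² = 0.1848 kg·m².
I_blocks = 4·m·r² = 4(2.14)(0.419)² = 1.503 kg·m².
Total I = 1.688 kg·m².
τ = F r = (16.2)(0.599) = 9.704 N·m.
α = τ/I = 9.704/1.688 = 5.750 rad/s².

α ≈ 5.75 rad/s²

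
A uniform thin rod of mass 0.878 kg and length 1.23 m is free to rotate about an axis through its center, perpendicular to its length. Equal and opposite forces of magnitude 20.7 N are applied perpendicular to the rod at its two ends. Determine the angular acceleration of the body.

α ≈ 230 rad/s²

I = (1/12)ML² = (1/12)(0.878)(1.23)² = 0.1107 kg·m².
The couple gives τ = F·(L/2) + F·(L/2) = F L = (20.7)(1.23) = 25.46 N·m.
Newton's second law for rotation, τ = Iα, gives α = τ/I = 25.46/0.1107 = 230.0 rad/s².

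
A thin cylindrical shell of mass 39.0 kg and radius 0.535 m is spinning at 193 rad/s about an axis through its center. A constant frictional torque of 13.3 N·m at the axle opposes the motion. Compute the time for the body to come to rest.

I = MR² = (39.0)(0.535)² = 11.16 kg·m².
The net torque has magnitude 13.3 N·m, opposing ω.
|α| = τ/I = 13.30/11.16 = 1.191 rad/s² (deceleration).
0 = ω₀ − |α|t ⇒ t = ω₀/|α| = 193/1.191 = 162.0 s.

t ≈ 162 s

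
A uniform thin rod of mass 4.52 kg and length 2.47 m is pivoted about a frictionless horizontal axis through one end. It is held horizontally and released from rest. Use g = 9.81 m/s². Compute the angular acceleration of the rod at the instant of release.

About the pivot, I = (1/3)ML² = (1/3)(4.52)(2.47)² = 9.192 kg·m².
The weight acts at the center, a distance L/2 = 1.235 m from the pivot; τ = Mg(L/2) = 54.76 N·m.
α = τ/I = 54.76/9.192 = 5.957 rad/s².

α ≈ 5.96 rad/s²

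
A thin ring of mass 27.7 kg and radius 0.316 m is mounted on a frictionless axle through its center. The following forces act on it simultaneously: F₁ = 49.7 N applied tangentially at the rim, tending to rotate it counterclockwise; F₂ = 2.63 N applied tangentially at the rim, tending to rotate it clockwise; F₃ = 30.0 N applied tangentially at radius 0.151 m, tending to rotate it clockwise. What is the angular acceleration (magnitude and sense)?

I = MR² = (27.7)(0.316)² = 2.766 kg·m².
Taking counterclockwise as positive: τ₁ = +(49.7)(0.316) = +15.71 N·m; τ₂ = −(2.63)(0.316) = −0.8311 N·m; τ₃ = −(30.0)(0.151) = −4.530 N·m.
Net torque τ = 10.34 N·m.
α = τ/I = 10.34/2.766 = 3.740 rad/s².

α ≈ 3.74 rad/s², counterclockwise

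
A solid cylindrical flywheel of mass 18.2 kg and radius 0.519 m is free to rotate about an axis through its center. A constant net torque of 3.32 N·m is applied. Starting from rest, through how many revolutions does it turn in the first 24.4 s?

≈ 64.2 revolutions

I = ½MR² = (1/2)(18.2)(0.519)² = 2.451 kg·m².
α = τ/I = 3.32/2.451 = 1.354 rad/s².
θ = ½αt² = ½(1.354)(24.4)² = 403.2 rad.
Revolutions = θ/(2π) = 64.17.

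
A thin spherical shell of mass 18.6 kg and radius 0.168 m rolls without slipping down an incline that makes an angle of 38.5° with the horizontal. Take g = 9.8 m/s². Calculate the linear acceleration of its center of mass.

Translation along the incline: Mg sinθ − f = Ma.
Rotation about the center: fR = Iα with I = (2/3)MR². No-slip gives a = αR, so f = (I/R²)a = (2/3)M a.
Substituting: Mg sinθ = (1 + 0.6667)Ma, so a = g sinθ/(1 + 0.6667) = (9.8) sin 38.5° / 1.667 = 3.660 m/s².

a ≈ 3.66 m/s²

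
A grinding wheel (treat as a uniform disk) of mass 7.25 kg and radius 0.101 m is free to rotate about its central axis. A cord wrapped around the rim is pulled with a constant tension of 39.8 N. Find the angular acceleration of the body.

α ≈ 109 rad/s²

I = ½MR² = (1/2)(7.25)(0.101)² = 0.03698 kg·m².
τ = F R = (39.8)(0.101) = 4.020 N·m.
From τ = Iα: α = 4.020/0.03698 = 108.7 rad/s².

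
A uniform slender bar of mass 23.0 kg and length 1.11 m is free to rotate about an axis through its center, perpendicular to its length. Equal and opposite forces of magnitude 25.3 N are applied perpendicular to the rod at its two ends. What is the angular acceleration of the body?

α ≈ 11.9 rad/s²

I = (1/12)ML² = (1/12)(23.0)(1.11)² = 2.362 kg·m².
The couple gives τ = F·(L/2) + F·(L/2) = F L = (25.3)(1.11) = 28.08 N·m.
Newton's second law for rotation, τ = Iα, gives α = τ/I = 28.08/2.362 = 11.89 rad/s².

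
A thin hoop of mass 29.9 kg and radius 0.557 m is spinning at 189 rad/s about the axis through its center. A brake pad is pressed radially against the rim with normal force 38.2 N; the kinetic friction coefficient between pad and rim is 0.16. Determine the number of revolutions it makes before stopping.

I = MR² = (29.9)(0.557)² = 9.276 kg·m².
Friction force f = μN = (0.16)(38.2) = 6.112 N at the rim; torque magnitude τ = fR = 3.404 N·m, opposing ω.
|α| = τ/I = 3.404/9.276 = 0.3670 rad/s² (deceleration).
ω² = ω₀² − 2|α|θ with ω = 0 ⇒ θ = ω₀²/(2|α|) = 48670 rad = 7746 rev.

≈ 7750 revolutions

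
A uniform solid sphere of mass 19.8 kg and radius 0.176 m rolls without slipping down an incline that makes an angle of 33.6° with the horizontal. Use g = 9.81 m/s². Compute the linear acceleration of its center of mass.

Translation along the incline: Mg sinθ − f = Ma.
Rotation about the center: fR = Iα with I = (2/5)MR². No-slip gives a = αR, so f = (I/R²)a = (2/5)M a.
Substituting: Mg sinθ = (1 + 0.4000)Ma, so a = g sinθ/(1 + 0.4000) = (9.81) sin 33.6° / 1.400 = 3.878 m/s².

a ≈ 3.88 m/s²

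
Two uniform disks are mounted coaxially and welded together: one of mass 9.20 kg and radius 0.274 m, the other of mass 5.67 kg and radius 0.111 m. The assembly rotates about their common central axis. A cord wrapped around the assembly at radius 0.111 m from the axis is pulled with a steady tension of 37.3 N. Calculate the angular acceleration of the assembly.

α ≈ 10.9 rad/s²

I = ½M₁R₁² + ½M₂R₂² = ½(9.20)(0.274)² + ½(5.67)(0.111)² = 0.3803 kg·m².
τ = F r = (37.3)(0.111) = 4.140 N·m.
α = τ/I = 4.140/0.3803 = 10.89 rad/s².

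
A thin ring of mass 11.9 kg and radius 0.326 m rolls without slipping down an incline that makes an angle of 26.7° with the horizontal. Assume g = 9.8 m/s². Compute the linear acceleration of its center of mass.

Translation along the incline: Mg sinθ − f = Ma.
Rotation about the center: fR = Iα with I = MR². No-slip gives a = αR, so f = (I/R²)a = M a.
Substituting: Mg sinθ = (1 + 1.000)Ma, so a = g sinθ/(1 + 1.000) = (9.8) sin 26.7° / 2.000 = 2.202 m/s².

a ≈ 2.20 m/s²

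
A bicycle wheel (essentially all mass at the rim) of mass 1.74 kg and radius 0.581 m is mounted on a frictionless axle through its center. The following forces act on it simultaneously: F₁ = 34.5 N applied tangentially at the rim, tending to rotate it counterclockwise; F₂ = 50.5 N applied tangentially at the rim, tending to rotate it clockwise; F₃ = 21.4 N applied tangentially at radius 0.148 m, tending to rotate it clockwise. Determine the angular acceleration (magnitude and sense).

α ≈ 21.2 rad/s², clockwise

I = MR² = (1.74)(0.581)² = 0.5874 kg·m².
Taking counterclockwise as positive: τ₁ = +(34.5)(0.581) = +20.04 N·m; τ₂ = −(50.5)(0.581) = −29.34 N·m; τ₃ = −(21.4)(0.148) = −3.167 N·m.
Net torque τ = -12.46 N·m.
α = τ/I = -12.46/0.5874 = -21.22 rad/s².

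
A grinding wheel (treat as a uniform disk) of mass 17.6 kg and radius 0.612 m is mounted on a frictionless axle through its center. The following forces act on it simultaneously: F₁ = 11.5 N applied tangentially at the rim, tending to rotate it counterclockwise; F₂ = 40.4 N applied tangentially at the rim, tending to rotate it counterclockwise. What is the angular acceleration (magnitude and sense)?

I = ½MR² = (1/2)(17.6)(0.612)² = 3.296 kg·m².
Taking counterclockwise as positive: τ₁ = +(11.5)(0.612) = +7.038 N·m; τ₂ = +(40.4)(0.612) = +24.72 N·m.
Net torque τ = 31.76 N·m.
α = τ/I = 31.76/3.296 = 9.637 rad/s².

α ≈ 9.64 rad/s², counterclockwise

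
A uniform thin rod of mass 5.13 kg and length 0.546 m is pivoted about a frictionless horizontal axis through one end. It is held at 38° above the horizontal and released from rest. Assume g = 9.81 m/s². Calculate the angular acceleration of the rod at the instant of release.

About the pivot, I = (1/3)ML² = (1/3)(5.13)(0.546)² = 0.5098 kg·m².
The weight acts at the center, a distance L/2 = 0.2730 m from the pivot; τ = Mg(L/2) cos 38° = 10.83 N·m.
α = τ/I = 10.83/0.5098 = 21.24 rad/s².
(Equivalently α = (3g/(2L)) cos 38° = 21.24 rad/s².)

α ≈ 21.2 rad/s²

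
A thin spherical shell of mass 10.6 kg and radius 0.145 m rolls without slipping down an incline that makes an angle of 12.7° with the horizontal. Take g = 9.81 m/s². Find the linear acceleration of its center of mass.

a ≈ 1.29 m/s²

Translation along the incline: Mg sinθ − f = Ma.
Rotation about the center: fR = Iα with I = (2/3)MR². No-slip gives a = αR, so f = (I/R²)a = (2/3)M a.
Substituting: Mg sinθ = (1 + 0.6667)Ma, so a = g sinθ/(1 + 0.6667) = (9.81) sin 12.7° / 1.667 = 1.294 m/s².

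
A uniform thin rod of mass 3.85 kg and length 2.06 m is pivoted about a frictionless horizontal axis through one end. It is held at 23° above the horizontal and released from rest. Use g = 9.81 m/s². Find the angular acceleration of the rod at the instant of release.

α ≈ 6.58 rad/s²

About the pivot, I = (1/3)ML² = (1/3)(3.85)(2.06)² = 5.446 kg·m².
The weight acts at the center, a distance L/2 = 1.030 m from the pivot; τ = Mg(L/2) cos 23° = 35.81 N·m.
α = τ/I = 35.81/5.446 = 6.575 rad/s².
(Equivalently α = (3g/(2L)) cos 23° = 6.575 rad/s².)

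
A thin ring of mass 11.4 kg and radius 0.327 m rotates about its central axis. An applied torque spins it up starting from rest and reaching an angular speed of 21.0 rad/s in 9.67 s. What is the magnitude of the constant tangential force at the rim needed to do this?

I = MR² = (11.4)(0.327)² = 1.219 kg·m².
α = Δω/Δt = (21.0 − 0)/9.67 = 2.172 rad/s².
The required torque is τ = Iα = (1.219)(2.172) = 2.647 N·m.
A tangential force at the rim gives τ = FR, so F = τ/R = 2.647/0.327 = 8.096 N.

F ≈ 8.10 N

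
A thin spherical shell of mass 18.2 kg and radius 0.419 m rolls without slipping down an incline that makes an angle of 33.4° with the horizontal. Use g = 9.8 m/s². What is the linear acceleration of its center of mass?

a ≈ 3.24 m/s²

Translation along the incline: Mg sinθ − f = Ma.
Rotation about the center: fR = Iα with I = (2/3)MR². No-slip gives a = αR, so f = (I/R²)a = (2/3)M a.
Substituting: Mg sinθ = (1 + 0.6667)Ma, so a = g sinθ/(1 + 0.6667) = (9.8) sin 33.4° / 1.667 = 3.237 m/s².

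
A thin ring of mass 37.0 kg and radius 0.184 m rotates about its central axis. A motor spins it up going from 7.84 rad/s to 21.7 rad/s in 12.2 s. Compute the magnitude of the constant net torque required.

I = MR² = (37.0)(0.184)² = 1.253 kg·m².
α = Δω/Δt = (21.7 − 7.84)/12.2 = 1.136 rad/s².
τ = Iα = (1.253)(1.136) = 1.423 N·m.

τ ≈ 1.42 N·m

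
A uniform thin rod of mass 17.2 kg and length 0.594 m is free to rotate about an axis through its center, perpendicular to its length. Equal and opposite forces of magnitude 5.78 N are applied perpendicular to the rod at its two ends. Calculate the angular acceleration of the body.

α ≈ 6.79 rad/s²

I = (1/12)ML² = (1/12)(17.2)(0.594)² = 0.5057 kg·m².
The couple gives τ = F·(L/2) + F·(L/2) = F L = (5.78)(0.594) = 3.433 N·m.
Newton's second law for rotation, τ = Iα, gives α = τ/I = 3.433/0.5057 = 6.789 rad/s².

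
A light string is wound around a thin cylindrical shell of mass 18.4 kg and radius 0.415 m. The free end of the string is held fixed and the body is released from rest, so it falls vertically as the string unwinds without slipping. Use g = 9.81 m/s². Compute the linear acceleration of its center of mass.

Translation: Mg − T = Ma. Rotation about the center: TR = Iα with I = MR².
With a = αR: T = (I/R²)a = M a, so Mg = (1 + 1.000)Ma.
a = g/(1 + 1.000) = 9.81/2.000 = 4.905 m/s².

a ≈ 4.91 m/s²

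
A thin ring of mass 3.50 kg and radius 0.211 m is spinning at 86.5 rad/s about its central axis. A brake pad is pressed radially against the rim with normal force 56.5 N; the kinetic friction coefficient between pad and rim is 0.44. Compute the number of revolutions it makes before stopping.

I = MR² = (3.50)(0.211)² = 0.1558 kg·m².
Friction force f = μN = (0.44)(56.5) = 24.86 N at the rim; torque magnitude τ = fR = 5.245 N·m, opposing ω.
|α| = τ/I = 5.245/0.1558 = 33.66 rad/s² (deceleration).
ω² = ω₀² − 2|α|θ with ω = 0 ⇒ θ = ω₀²/(2|α|) = 111.1 rad = 17.69 rev.

≈ 17.7 revolutions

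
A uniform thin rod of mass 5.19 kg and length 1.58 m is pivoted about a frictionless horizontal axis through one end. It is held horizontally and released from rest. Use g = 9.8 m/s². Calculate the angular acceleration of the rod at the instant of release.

About the pivot, I = (1/3)ML² = (1/3)(5.19)(1.58)² = 4.319 kg·m².
The weight acts at the center, a distance L/2 = 0.7900 m from the pivot; τ = Mg(L/2) = 40.18 N·m.
α = τ/I = 40.18/4.319 = 9.304 rad/s².

α ≈ 9.30 rad/s²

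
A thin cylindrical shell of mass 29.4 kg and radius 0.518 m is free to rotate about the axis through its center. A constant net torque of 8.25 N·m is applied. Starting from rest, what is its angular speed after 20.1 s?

I = MR² = (29.4)(0.518)² = 7.889 kg·m².
α = τ/I = 8.25/7.889 = 1.046 rad/s².
ω = ω₀ + αt = 0 + (1.046)(20.1) = 21.02 rad/s.

ω ≈ 21.0 rad/s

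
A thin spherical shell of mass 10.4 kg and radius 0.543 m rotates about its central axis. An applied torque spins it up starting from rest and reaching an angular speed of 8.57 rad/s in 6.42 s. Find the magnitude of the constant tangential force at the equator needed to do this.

F ≈ 5.03 N

I = (2/3)MR² = (2/3)(10.4)(0.543)² = 2.044 kg·m².
α = Δω/Δt = (8.57 − 0)/6.42 = 1.335 rad/s².
The required torque is τ = Iα = (2.044)(1.335) = 2.729 N·m.
A tangential force at the equator gives τ = FR, so F = τ/R = 2.729/0.543 = 5.026 N.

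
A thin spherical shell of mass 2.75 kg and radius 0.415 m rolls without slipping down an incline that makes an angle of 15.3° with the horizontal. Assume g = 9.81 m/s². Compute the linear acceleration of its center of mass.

a ≈ 1.55 m/s²

Translation along the incline: Mg sinθ − f = Ma.
Rotation about the center: fR = Iα with I = (2/3)MR². No-slip gives a = αR, so f = (I/R²)a = (2/3)M a.
Substituting: Mg sinθ = (1 + 0.6667)Ma, so a = g sinθ/(1 + 0.6667) = (9.81) sin 15.3° / 1.667 = 1.553 m/s².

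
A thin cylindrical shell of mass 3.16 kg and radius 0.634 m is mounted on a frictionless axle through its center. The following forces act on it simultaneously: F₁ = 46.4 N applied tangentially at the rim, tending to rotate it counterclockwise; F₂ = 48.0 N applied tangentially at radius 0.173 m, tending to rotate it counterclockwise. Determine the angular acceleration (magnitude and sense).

I = MR² = (3.16)(0.634)² = 1.270 kg·m².
Taking counterclockwise as positive: τ₁ = +(46.4)(0.634) = +29.42 N·m; τ₂ = +(48.0)(0.173) = +8.304 N·m.
Net torque τ = 37.72 N·m.
α = τ/I = 37.72/1.270 = 29.70 rad/s².

α ≈ 29.7 rad/s², counterclockwise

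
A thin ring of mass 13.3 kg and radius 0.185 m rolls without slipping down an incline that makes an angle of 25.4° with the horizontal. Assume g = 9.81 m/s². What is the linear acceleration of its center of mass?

a ≈ 2.10 m/s²

Translation along the incline: Mg sinθ − f = Ma.
Rotation about the center: fR = Iα with I = MR². No-slip gives a = αR, so f = (I/R²)a = M a.
Substituting: Mg sinθ = (1 + 1.000)Ma, so a = g sinθ/(1 + 1.000) = (9.81) sin 25.4° / 2.000 = 2.104 m/s².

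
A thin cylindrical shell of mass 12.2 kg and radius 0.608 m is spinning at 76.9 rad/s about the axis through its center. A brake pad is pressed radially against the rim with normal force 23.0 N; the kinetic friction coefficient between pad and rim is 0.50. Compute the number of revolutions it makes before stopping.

I = MR² = (12.2)(0.608)² = 4.510 kg·m².
Friction force f = μN = (0.50)(23.0) = 11.50 N at the rim; torque magnitude τ = fR = 6.992 N·m, opposing ω.
|α| = τ/I = 6.992/4.510 = 1.550 rad/s² (deceleration).
ω² = ω₀² − 2|α|θ with ω = 0 ⇒ θ = ω₀²/(2|α|) = 1907 rad = 303.5 rev.

≈ 304 revolutions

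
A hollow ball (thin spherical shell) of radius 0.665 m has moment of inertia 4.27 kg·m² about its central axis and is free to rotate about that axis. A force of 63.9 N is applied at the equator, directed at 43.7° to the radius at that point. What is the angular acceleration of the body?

Only the tangential component produces torque: τ = F R sinθ = (63.9)(0.665) sin 43.7° = 29.36 N·m.
From τ = Iα: α = 29.36/4.270 = 6.875 rad/s².

α ≈ 6.88 rad/s²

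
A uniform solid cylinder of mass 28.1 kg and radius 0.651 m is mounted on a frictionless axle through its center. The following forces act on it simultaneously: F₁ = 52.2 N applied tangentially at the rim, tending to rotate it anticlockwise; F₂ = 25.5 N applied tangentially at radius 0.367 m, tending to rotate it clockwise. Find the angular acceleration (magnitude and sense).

I = ½MR² = (1/2)(28.1)(0.651)² = 5.954 kg·m².
Taking anticlockwise as positive: τ₁ = +(52.2)(0.651) = +33.98 N·m; τ₂ = −(25.5)(0.367) = −9.358 N·m.
Net torque τ = 24.62 N·m.
α = τ/I = 24.62/5.954 = 4.135 rad/s².

α ≈ 4.14 rad/s², anticlockwise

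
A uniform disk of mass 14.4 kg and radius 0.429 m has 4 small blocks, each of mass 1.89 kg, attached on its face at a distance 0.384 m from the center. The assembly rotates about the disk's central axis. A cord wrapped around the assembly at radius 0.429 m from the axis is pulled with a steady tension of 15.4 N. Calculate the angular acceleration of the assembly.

α ≈ 2.71 rad/s²

I_disk = ½MR² = ½(14.4)(0.429)² = 1.325 kg·m².
I_blocks = 4·m·r² = 4(1.89)(0.384)² = 1.115 kg·m².
Total I = 2.440 kg·m².
τ = F r = (15.4)(0.429) = 6.607 N·m.
α = τ/I = 6.607/2.440 = 2.708 rad/s².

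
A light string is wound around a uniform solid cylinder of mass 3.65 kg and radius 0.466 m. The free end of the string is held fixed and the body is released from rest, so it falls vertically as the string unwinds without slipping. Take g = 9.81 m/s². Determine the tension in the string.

T ≈ 11.9 N

Translation: Mg − T = Ma. Rotation about the center: TR = Iα with I = ½MR².
With a = αR: T = (I/R²)a = (1/2)M a, so Mg = (1 + 0.5000)Ma.
a = g/(1 + 0.5000) = 9.81/1.500 = 6.540 m/s².
T = 0.5000·M·a = (0.5000)(3.65)(6.540) = 11.94 N.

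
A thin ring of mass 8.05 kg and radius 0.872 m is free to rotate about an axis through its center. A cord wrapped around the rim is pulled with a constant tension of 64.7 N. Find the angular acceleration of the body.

I = MR² = (8.05)(0.872)² = 6.121 kg·m².
τ = F R = (64.7)(0.872) = 56.42 N·m.
From τ = Iα: α = 56.42/6.121 = 9.217 rad/s².

α ≈ 9.22 rad/s²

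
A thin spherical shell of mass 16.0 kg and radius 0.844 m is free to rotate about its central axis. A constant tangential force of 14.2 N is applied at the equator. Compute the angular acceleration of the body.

α ≈ 1.58 rad/s²

I = (2/3)MR² = (2/3)(16.0)(0.844)² = 7.598 kg·m².
τ = F R = (14.2)(0.844) = 11.98 N·m.
From τ = Iα: α = 11.98/7.598 = 1.577 rad/s².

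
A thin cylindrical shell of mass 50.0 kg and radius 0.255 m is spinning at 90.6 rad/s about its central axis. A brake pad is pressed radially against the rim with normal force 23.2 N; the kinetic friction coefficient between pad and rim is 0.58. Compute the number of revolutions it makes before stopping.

I = MR² = (50.0)(0.255)² = 3.251 kg·m².
Friction force f = μN = (0.58)(23.2) = 13.46 N at the rim; torque magnitude τ = fR = 3.431 N·m, opposing ω.
|α| = τ/I = 3.431/3.251 = 1.055 rad/s² (deceleration).
ω² = ω₀² − 2|α|θ with ω = 0 ⇒ θ = ω₀²/(2|α|) = 3889 rad = 618.9 rev.

≈ 619 revolutions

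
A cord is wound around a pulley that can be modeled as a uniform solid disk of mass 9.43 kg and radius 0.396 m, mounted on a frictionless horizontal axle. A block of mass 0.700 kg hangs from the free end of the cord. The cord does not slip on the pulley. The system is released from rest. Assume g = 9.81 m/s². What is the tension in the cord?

I = ½MR² = (1/2)(9.43)(0.396)² = 0.7394 kg·m².
Block: mg − T = ma. Pulley: TR = Iα. No-slip: a = αR, so T = (I/R²)a = 4.715·a.
Then mg = (m + 4.715)a, so a = (0.700)(9.81)/(0.700 + 4.715) = 1.268 m/s².
T = 4.715·a = 5.979 N.

T ≈ 5.98 N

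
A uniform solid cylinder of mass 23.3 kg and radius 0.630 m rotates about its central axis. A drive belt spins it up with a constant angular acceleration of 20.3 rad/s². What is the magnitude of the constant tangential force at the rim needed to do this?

F ≈ 149 N

I = ½MR² = (1/2)(23.3)(0.630)² = 4.624 kg·m².
The required torque is τ = Iα = (4.624)(20.30) = 93.86 N·m.
A tangential force at the rim gives τ = FR, so F = τ/R = 93.86/0.630 = 149.0 N.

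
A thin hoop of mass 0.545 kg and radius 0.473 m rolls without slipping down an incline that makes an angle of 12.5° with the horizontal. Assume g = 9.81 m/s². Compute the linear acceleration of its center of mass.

Translation along the incline: Mg sinθ − f = Ma.
Rotation about the center: fR = Iα with I = MR². No-slip gives a = αR, so f = (I/R²)a = M a.
Substituting: Mg sinθ = (1 + 1.000)Ma, so a = g sinθ/(1 + 1.000) = (9.81) sin 12.5° / 2.000 = 1.062 m/s².

a ≈ 1.06 m/s²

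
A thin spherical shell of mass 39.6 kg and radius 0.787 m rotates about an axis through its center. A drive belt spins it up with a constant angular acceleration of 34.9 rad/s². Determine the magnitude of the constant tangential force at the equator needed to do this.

I = (2/3)MR² = (2/3)(39.6)(0.787)² = 16.35 kg·m².
The required torque is τ = Iα = (16.35)(34.90) = 570.7 N·m.
A tangential force at the equator gives τ = FR, so F = τ/R = 570.7/0.787 = 725.1 N.

F ≈ 725 N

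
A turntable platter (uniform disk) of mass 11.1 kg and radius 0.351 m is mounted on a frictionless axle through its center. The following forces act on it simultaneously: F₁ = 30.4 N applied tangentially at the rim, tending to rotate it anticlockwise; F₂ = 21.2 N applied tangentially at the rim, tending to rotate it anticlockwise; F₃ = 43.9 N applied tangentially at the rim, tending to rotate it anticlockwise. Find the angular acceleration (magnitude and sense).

α ≈ 49.0 rad/s², anticlockwise

I = ½MR² = (1/2)(11.1)(0.351)² = 0.6838 kg·m².
Taking anticlockwise as positive: τ₁ = +(30.4)(0.351) = +10.67 N·m; τ₂ = +(21.2)(0.351) = +7.441 N·m; τ₃ = +(43.9)(0.351) = +15.41 N·m.
Net torque τ = 33.52 N·m.
α = τ/I = 33.52/0.6838 = 49.02 rad/s².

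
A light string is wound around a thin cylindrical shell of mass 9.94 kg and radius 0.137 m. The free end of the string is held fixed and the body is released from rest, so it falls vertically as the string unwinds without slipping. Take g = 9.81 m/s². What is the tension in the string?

T ≈ 48.8 N

Translation: Mg − T = Ma. Rotation about the center: TR = Iα with I = MR².
With a = αR: T = (I/R²)a = M a, so Mg = (1 + 1.000)Ma.
a = g/(1 + 1.000) = 9.81/2.000 = 4.905 m/s².
T = 1.000·M·a = (1.000)(9.94)(4.905) = 48.76 N.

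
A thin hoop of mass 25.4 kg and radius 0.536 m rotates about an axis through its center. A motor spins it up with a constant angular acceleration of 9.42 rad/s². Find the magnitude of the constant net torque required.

I = MR² = (25.4)(0.536)² = 7.297 kg·m².
τ = Iα = (7.297)(9.420) = 68.74 N·m.

τ ≈ 68.7 N·m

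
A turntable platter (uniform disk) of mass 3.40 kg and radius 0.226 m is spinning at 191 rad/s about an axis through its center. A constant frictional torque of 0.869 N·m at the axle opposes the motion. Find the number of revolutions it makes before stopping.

I = ½MR² = (1/2)(3.40)(0.226)² = 0.08683 kg·m².
The net torque has magnitude 0.869 N·m, opposing ω.
|α| = τ/I = 0.8690/0.08683 = 10.01 rad/s² (deceleration).
ω² = ω₀² − 2|α|θ with ω = 0 ⇒ θ = ω₀²/(2|α|) = 1823 rad = 290.1 rev.

≈ 290 revolutions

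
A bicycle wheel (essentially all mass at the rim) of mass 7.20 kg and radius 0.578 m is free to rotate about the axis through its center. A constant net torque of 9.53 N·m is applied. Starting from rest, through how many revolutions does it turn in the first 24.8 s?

I = MR² = (7.20)(0.578)² = 2.405 kg·m².
α = τ/I = 9.53/2.405 = 3.962 rad/s².
θ = ½αt² = ½(3.962)(24.8)² = 1218 rad.
Revolutions = θ/(2π) = 193.9.

≈ 194 revolutions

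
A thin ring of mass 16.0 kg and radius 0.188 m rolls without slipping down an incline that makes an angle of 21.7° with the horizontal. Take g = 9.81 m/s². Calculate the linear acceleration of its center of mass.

Translation along the incline: Mg sinθ − f = Ma.
Rotation about the center: fR = Iα with I = MR². No-slip gives a = αR, so f = (I/R²)a = M a.
Substituting: Mg sinθ = (1 + 1.000)Ma, so a = g sinθ/(1 + 1.000) = (9.81) sin 21.7° / 2.000 = 1.814 m/s².

a ≈ 1.81 m/s²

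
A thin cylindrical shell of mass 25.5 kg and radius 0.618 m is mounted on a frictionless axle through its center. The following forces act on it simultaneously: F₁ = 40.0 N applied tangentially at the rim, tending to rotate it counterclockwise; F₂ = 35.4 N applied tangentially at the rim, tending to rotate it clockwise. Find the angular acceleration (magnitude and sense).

α ≈ 0.292 rad/s², counterclockwise

I = MR² = (25.5)(0.618)² = 9.739 kg·m².
Taking counterclockwise as positive: τ₁ = +(40.0)(0.618) = +24.72 N·m; τ₂ = −(35.4)(0.618) = −21.88 N·m.
Net torque τ = 2.843 N·m.
α = τ/I = 2.843/9.739 = 0.2919 rad/s².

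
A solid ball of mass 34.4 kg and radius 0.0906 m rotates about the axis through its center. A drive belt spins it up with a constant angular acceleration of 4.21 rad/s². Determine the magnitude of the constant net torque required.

I = (2/5)MR² = (2/5)(34.4)(0.0906)² = 0.1129 kg·m².
τ = Iα = (0.1129)(4.210) = 0.4755 N·m.

τ ≈ 0.476 N·m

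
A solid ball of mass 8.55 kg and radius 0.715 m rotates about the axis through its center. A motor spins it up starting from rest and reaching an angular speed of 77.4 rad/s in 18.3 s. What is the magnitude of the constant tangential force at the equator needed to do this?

F ≈ 10.3 N

I = (2/5)MR² = (2/5)(8.55)(0.715)² = 1.748 kg·m².
α = Δω/Δt = (77.4 − 0)/18.3 = 4.230 rad/s².
The required torque is τ = Iα = (1.748)(4.230) = 7.395 N·m.
A tangential force at the equator gives τ = FR, so F = τ/R = 7.395/0.715 = 10.34 N.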